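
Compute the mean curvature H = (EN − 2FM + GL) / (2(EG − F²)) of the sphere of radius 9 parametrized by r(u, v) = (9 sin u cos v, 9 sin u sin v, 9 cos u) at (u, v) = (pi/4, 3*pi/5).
H = -1/9

With E = 81, F = 0, G = 81*sin(u)^2, L = -9*sin(u)/Abs(sin(u)), M = 0, N = -9*sin(u)^3/Abs(sin(u)), assemble
  H = (EN − 2FM + GL) / (2(EG − F²)) = -sin(u)/(9*Abs(sin(u))).
At (u, v) = (pi/4, 3*pi/5): H = -1/9.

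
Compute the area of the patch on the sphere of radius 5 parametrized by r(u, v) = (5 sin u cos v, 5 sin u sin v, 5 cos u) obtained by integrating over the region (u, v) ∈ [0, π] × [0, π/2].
Area = 25*pi

Area = ∫∫ √(EG − F²) du dv with √(EG − F²) = 25*Abs(sin(u)). Integrating over [0, π] × [0, π/2] gives 25*pi.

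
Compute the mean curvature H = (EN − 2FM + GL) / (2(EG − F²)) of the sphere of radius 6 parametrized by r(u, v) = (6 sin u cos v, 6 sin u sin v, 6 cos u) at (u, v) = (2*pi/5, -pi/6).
H = -1/6

With E = 36, F = 0, G = 36*sin(u)^2, L = -6*sin(u)/Abs(sin(u)), M = 0, N = -6*sin(u)^3/Abs(sin(u)), assemble
  H = (EN − 2FM + GL) / (2(EG − F²)) = -sin(u)/(6*Abs(sin(u))).
At (u, v) = (2*pi/5, -pi/6): H = -1/6.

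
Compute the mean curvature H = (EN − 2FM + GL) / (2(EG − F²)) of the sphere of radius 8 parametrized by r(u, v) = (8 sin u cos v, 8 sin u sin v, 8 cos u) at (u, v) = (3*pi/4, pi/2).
H = -1/8

With E = 64, F = 0, G = 64*sin(u)^2, L = -8*sin(u)/Abs(sin(u)), M = 0, N = -8*sin(u)^3/Abs(sin(u)), assemble
  H = (EN − 2FM + GL) / (2(EG − F²)) = -sin(u)/(8*Abs(sin(u))).
At (u, v) = (3*pi/4, pi/2): H = -1/8.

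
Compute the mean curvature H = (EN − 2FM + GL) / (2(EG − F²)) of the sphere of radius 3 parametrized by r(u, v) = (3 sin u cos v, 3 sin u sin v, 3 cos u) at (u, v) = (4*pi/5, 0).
H = -1/3

With E = 9, F = 0, G = 9*sin(u)^2, L = -3*sin(u)/Abs(sin(u)), M = 0, N = -3*sin(u)^3/Abs(sin(u)), assemble
  H = (EN − 2FM + GL) / (2(EG − F²)) = -sin(u)/(3*Abs(sin(u))).
At (u, v) = (4*pi/5, 0): H = -1/3.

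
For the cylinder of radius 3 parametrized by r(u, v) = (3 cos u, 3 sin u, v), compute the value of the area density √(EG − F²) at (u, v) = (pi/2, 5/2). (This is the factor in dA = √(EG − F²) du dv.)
√(EG − F²)|_{(pi/2, 5/2)} = 3

E = 9, F = 0, G = 1, so EG − F² = 9. Taking the positive square root: √(EG − F²) = 3. At (u, v) = (pi/2, 5/2): 3.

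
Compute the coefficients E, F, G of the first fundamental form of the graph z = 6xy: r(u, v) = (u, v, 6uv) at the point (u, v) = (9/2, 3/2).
E = 82;  F = 243;  G = 730

Partials: r_u = (1, 0, 6*v), r_v = (0, 1, 6*u). As functions of (u, v):
  E = r_u · r_u = 36*v^2 + 1,
  F = r_u · r_v = 36*u*v,
  G = r_v · r_v = 36*u^2 + 1.
Evaluating at (u, v) = (9/2, 3/2): E = 82, F = 243, G = 730.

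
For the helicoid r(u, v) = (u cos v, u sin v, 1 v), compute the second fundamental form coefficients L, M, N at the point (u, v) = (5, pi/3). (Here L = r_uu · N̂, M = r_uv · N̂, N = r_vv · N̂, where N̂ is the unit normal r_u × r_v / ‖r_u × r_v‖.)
L = 0;  M = -sqrt(26)/26;  N = 0

Compute the unit normal N̂(u, v) = (sin(v)/sqrt(u^2 + 1), -cos(v)/sqrt(u^2 + 1), u/sqrt(u^2 + 1)), and the second partials r_uu, r_uv, r_vv. Take dot products:
  L(u, v) = r_uu · N̂ = 0,
  M(u, v) = r_uv · N̂ = -1/sqrt(u^2 + 1),
  N(u, v) = r_vv · N̂ = 0.
Evaluating at (u, v) = (5, pi/3):
  L = 0, M = -sqrt(26)/26, N = 0.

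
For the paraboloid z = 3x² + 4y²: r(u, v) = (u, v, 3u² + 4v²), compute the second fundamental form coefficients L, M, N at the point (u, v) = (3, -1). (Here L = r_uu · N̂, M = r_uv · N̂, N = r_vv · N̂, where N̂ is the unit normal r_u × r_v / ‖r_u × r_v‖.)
L = 6*sqrt(389)/389;  M = 0;  N = 8*sqrt(389)/389

Compute the unit normal N̂(u, v) = (-6*u/sqrt(36*u^2 + 64*v^2 + 1), -8*v/sqrt(36*u^2 + 64*v^2 + 1), 1/sqrt(36*u^2 + 64*v^2 + 1)), and the second partials r_uu, r_uv, r_vv. Take dot products:
  L(u, v) = r_uu · N̂ = 6/sqrt(36*u^2 + 64*v^2 + 1),
  M(u, v) = r_uv · N̂ = 0,
  N(u, v) = r_vv · N̂ = 8/sqrt(36*u^2 + 64*v^2 + 1).
Evaluating at (u, v) = (3, -1):
  L = 6*sqrt(389)/389, M = 0, N = 8*sqrt(389)/389.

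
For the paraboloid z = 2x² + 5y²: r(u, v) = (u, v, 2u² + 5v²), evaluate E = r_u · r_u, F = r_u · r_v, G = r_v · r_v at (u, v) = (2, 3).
E = 65;  F = 240;  G = 901

Partials: r_u = (1, 0, 4*u), r_v = (0, 1, 10*v). As functions of (u, v):
  E = r_u · r_u = 16*u^2 + 1,
  F = r_u · r_v = 40*u*v,
  G = r_v · r_v = 100*v^2 + 1.
Evaluating at (u, v) = (2, 3): E = 65, F = 240, G = 901.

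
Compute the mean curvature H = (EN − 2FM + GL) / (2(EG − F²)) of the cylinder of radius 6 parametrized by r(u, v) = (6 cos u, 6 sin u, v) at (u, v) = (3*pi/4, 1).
H = -1/12

With E = 36, F = 0, G = 1, L = -6, M = 0, N = 0, assemble
  H = (EN − 2FM + GL) / (2(EG − F²)) = -1/12.
At (u, v) = (3*pi/4, 1): H = -1/12.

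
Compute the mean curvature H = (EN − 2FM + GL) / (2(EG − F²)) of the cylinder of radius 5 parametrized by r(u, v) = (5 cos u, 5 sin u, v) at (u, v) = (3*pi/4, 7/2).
H = -1/10

With E = 25, F = 0, G = 1, L = -5, M = 0, N = 0, assemble
  H = (EN − 2FM + GL) / (2(EG − F²)) = -1/10.
At (u, v) = (3*pi/4, 7/2): H = -1/10.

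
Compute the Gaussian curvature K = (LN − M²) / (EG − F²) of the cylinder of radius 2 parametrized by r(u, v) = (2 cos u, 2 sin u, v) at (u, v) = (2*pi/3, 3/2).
K = 0

Coefficients of the first fundamental form: E = 4, F = 0, G = 1.
Coefficients of the second fundamental form: L = -2, M = 0, N = 0.
Assemble K = (LN − M²)/(EG − F²) = 0. At (u, v) = (2*pi/3, 3/2): K = 0.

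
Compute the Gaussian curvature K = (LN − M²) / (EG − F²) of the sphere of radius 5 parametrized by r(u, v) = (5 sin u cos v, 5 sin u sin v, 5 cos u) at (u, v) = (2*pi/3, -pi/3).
K = 1/25

Coefficients of the first fundamental form: E = 25, F = 0, G = 25*sin(u)^2.
Coefficients of the second fundamental form: L = -5*sin(u)/Abs(sin(u)), M = 0, N = -5*sin(u)^3/Abs(sin(u)).
Assemble K = (LN − M²)/(EG − F²) = 1/25. At (u, v) = (2*pi/3, -pi/3): K = 1/25.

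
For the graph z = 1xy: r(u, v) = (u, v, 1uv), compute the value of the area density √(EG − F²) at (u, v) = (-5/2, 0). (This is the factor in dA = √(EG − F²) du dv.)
√(EG − F²)|_{(-5/2, 0)} = sqrt(29)/2

E = v^2 + 1, F = u*v, G = u^2 + 1, so EG − F² = u^2 + v^2 + 1. Taking the positive square root: √(EG − F²) = sqrt(u^2 + v^2 + 1). At (u, v) = (-5/2, 0): sqrt(29)/2.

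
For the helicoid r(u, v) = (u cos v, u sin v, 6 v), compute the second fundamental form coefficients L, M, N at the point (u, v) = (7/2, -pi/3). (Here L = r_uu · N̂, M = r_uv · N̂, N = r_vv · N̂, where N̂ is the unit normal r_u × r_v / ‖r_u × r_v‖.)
L = 0;  M = -12*sqrt(193)/193;  N = 0

Compute the unit normal N̂(u, v) = (6*sin(v)/sqrt(u^2 + 36), -6*cos(v)/sqrt(u^2 + 36), u/sqrt(u^2 + 36)), and the second partials r_uu, r_uv, r_vv. Take dot products:
  L(u, v) = r_uu · N̂ = 0,
  M(u, v) = r_uv · N̂ = -6/sqrt(u^2 + 36),
  N(u, v) = r_vv · N̂ = 0.
Evaluating at (u, v) = (7/2, -pi/3):
  L = 0, M = -12*sqrt(193)/193, N = 0.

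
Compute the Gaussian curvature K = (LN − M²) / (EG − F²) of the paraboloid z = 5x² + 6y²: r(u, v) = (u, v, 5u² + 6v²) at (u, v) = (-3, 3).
K = 120/4826809

Coefficients of the first fundamental form: E = 100*u^2 + 1, F = 120*u*v, G = 144*v^2 + 1.
Coefficients of the second fundamental form: L = 10/sqrt(100*u^2 + 144*v^2 + 1), M = 0, N = 12/sqrt(100*u^2 + 144*v^2 + 1).
Assemble K = (LN − M²)/(EG − F²) = 120/(10000*u^4 + 28800*u^2*v^2 + 200*u^2 + 20736*v^4 + 288*v^2 + 1). At (u, v) = (-3, 3): K = 120/4826809.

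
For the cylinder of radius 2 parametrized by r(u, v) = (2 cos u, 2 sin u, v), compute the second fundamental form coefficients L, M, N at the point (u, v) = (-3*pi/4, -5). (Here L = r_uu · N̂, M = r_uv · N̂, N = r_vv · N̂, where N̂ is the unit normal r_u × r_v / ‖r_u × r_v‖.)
L = -2;  M = 0;  N = 0

Compute the unit normal N̂(u, v) = (cos(u), sin(u), 0), and the second partials r_uu, r_uv, r_vv. Take dot products:
  L(u, v) = r_uu · N̂ = -2,
  M(u, v) = r_uv · N̂ = 0,
  N(u, v) = r_vv · N̂ = 0.
Evaluating at (u, v) = (-3*pi/4, -5):
  L = -2, M = 0, N = 0.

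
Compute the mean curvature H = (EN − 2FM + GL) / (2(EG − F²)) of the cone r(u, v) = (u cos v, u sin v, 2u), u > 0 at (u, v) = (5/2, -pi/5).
H = 2*sqrt(5)/25

With E = 5, F = 0, G = u^2, L = 0, M = 0, N = 2*sqrt(5)*u^2/(5*Abs(u)), assemble
  H = (EN − 2FM + GL) / (2(EG − F²)) = sqrt(5)/(5*Abs(u)).
At (u, v) = (5/2, -pi/5): H = 2*sqrt(5)/25.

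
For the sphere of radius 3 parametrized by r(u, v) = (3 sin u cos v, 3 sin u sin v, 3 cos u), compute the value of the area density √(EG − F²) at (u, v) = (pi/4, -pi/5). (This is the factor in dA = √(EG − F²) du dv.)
√(EG − F²)|_{(pi/4, -pi/5)} = 9*sqrt(2)/2

E = 9, F = 0, G = 9*sin(u)^2, so EG − F² = 81*sin(u)^2. Taking the positive square root: √(EG − F²) = 9*Abs(sin(u)). At (u, v) = (pi/4, -pi/5): 9*sqrt(2)/2.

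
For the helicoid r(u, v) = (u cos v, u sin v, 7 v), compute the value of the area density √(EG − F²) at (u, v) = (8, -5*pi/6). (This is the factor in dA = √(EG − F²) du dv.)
√(EG − F²)|_{(8, -5*pi/6)} = sqrt(113)

E = 1, F = 0, G = u^2 + 49, so EG − F² = u^2 + 49. Taking the positive square root: √(EG − F²) = sqrt(u^2 + 49). At (u, v) = (8, -5*pi/6): sqrt(113).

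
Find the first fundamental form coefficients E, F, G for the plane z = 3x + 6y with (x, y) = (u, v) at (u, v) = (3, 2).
E = 10;  F = 18;  G = 37

Partials: r_u = (1, 0, 3), r_v = (0, 1, 6). As functions of (u, v):
  E = r_u · r_u = 10,
  F = r_u · r_v = 18,
  G = r_v · r_v = 37.
Evaluating at (u, v) = (3, 2): E = 10, F = 18, G = 37.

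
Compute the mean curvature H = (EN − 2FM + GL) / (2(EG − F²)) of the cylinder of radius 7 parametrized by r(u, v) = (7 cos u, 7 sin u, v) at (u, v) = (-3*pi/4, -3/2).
H = -1/14

With E = 49, F = 0, G = 1, L = -7, M = 0, N = 0, assemble
  H = (EN − 2FM + GL) / (2(EG − F²)) = -1/14.
At (u, v) = (-3*pi/4, -3/2): H = -1/14.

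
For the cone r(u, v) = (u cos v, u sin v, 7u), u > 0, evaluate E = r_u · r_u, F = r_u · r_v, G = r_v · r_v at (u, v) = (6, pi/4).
E = 50;  F = 0;  G = 36

Partials: r_u = (cos(v), sin(v), 7), r_v = (-u*sin(v), u*cos(v), 0). As functions of (u, v):
  E = r_u · r_u = 50,
  F = r_u · r_v = 0,
  G = r_v · r_v = u^2.
Evaluating at (u, v) = (6, pi/4): E = 50, F = 0, G = 36.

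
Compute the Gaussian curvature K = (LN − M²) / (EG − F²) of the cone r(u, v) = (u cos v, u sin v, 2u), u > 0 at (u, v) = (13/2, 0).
K = 0

Coefficients of the first fundamental form: E = 5, F = 0, G = u^2.
Coefficients of the second fundamental form: L = 0, M = 0, N = 2*sqrt(5)*u^2/(5*Abs(u)).
Assemble K = (LN − M²)/(EG − F²) = 0. At (u, v) = (13/2, 0): K = 0.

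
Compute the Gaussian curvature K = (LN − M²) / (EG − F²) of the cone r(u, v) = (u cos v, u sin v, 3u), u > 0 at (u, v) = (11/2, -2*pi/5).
K = 0

Coefficients of the first fundamental form: E = 10, F = 0, G = u^2.
Coefficients of the second fundamental form: L = 0, M = 0, N = 3*sqrt(10)*u^2/(10*Abs(u)).
Assemble K = (LN − M²)/(EG − F²) = 0. At (u, v) = (11/2, -2*pi/5): K = 0.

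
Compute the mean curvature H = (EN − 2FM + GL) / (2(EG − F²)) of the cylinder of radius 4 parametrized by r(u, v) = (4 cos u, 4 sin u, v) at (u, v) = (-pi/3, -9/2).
H = -1/8

With E = 16, F = 0, G = 1, L = -4, M = 0, N = 0, assemble
  H = (EN − 2FM + GL) / (2(EG − F²)) = -1/8.
At (u, v) = (-pi/3, -9/2): H = -1/8.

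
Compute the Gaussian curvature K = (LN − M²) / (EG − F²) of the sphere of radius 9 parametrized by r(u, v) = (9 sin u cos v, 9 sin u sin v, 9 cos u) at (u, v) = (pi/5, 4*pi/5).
K = 1/81

Coefficients of the first fundamental form: E = 81, F = 0, G = 81*sin(u)^2.
Coefficients of the second fundamental form: L = -9*sin(u)/Abs(sin(u)), M = 0, N = -9*sin(u)^3/Abs(sin(u)).
Assemble K = (LN − M²)/(EG − F²) = 1/81. At (u, v) = (pi/5, 4*pi/5): K = 1/81.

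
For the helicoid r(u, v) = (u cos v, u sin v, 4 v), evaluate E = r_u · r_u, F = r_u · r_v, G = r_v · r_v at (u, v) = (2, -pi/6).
E = 1;  F = 0;  G = 20

Partials: r_u = (cos(v), sin(v), 0), r_v = (-u*sin(v), u*cos(v), 4). As functions of (u, v):
  E = r_u · r_u = 1,
  F = r_u · r_v = 0,
  G = r_v · r_v = u^2 + 16.
Evaluating at (u, v) = (2, -pi/6): E = 1, F = 0, G = 20.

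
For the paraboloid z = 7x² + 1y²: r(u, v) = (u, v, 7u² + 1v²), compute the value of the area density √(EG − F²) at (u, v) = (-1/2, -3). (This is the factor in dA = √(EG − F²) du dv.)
√(EG − F²)|_{(-1/2, -3)} = sqrt(86)

E = 196*u^2 + 1, F = 28*u*v, G = 4*v^2 + 1, so EG − F² = 196*u^2 + 4*v^2 + 1. Taking the positive square root: √(EG − F²) = sqrt(196*u^2 + 4*v^2 + 1). At (u, v) = (-1/2, -3): sqrt(86).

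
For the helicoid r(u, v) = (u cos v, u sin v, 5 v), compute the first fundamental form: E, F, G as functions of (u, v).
E = 1;  F = 0;  G = u^2 + 25

Compute partials: r_u = (cos(v), sin(v), 0), r_v = (-u*sin(v), u*cos(v), 5). Then
  E = r_u · r_u = 1,
  F = r_u · r_v = 0,
  G = r_v · r_v = u^2 + 25.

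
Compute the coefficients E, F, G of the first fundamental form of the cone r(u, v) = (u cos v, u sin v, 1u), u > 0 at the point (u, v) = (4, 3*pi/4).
E = 2;  F = 0;  G = 16

Partials: r_u = (cos(v), sin(v), 1), r_v = (-u*sin(v), u*cos(v), 0). As functions of (u, v):
  E = r_u · r_u = 2,
  F = r_u · r_v = 0,
  G = r_v · r_v = u^2.
Evaluating at (u, v) = (4, 3*pi/4): E = 2, F = 0, G = 16.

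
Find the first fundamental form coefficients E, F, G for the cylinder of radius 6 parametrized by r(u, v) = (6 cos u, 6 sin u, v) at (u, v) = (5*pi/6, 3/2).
E = 36;  F = 0;  G = 1

Partials: r_u = (-6*sin(u), 6*cos(u), 0), r_v = (0, 0, 1). As functions of (u, v):
  E = r_u · r_u = 36,
  F = r_u · r_v = 0,
  G = r_v · r_v = 1.
Evaluating at (u, v) = (5*pi/6, 3/2): E = 36, F = 0, G = 1.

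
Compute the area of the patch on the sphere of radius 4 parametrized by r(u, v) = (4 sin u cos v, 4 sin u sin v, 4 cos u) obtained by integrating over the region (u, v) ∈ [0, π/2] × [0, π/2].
Area = 8*pi

Area = ∫∫ √(EG − F²) du dv with √(EG − F²) = 16*Abs(sin(u)). Integrating over [0, π/2] × [0, π/2] gives 8*pi.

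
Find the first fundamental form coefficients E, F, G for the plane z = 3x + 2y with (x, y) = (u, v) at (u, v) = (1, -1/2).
E = 10;  F = 6;  G = 5

Partials: r_u = (1, 0, 3), r_v = (0, 1, 2). As functions of (u, v):
  E = r_u · r_u = 10,
  F = r_u · r_v = 6,
  G = r_v · r_v = 5.
Evaluating at (u, v) = (1, -1/2): E = 10, F = 6, G = 5.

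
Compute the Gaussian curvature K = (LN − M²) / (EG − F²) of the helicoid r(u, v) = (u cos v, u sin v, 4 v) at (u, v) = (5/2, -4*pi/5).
K = -256/7921

Coefficients of the first fundamental form: E = 1, F = 0, G = u^2 + 16.
Coefficients of the second fundamental form: L = 0, M = -4/sqrt(u^2 + 16), N = 0.
Assemble K = (LN − M²)/(EG − F²) = -16/(u^2 + 16)^2. At (u, v) = (5/2, -4*pi/5): K = -256/7921.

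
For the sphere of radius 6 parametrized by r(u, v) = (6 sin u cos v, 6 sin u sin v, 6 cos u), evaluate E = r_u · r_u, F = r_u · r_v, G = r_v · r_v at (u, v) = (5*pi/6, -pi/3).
E = 36;  F = 0;  G = 9

Partials: r_u = (6*cos(u)*cos(v), 6*sin(v)*cos(u), -6*sin(u)), r_v = (-6*sin(u)*sin(v), 6*sin(u)*cos(v), 0). As functions of (u, v):
  E = r_u · r_u = 36,
  F = r_u · r_v = 0,
  G = r_v · r_v = 36*sin(u)^2.
Evaluating at (u, v) = (5*pi/6, -pi/3): E = 36, F = 0, G = 9.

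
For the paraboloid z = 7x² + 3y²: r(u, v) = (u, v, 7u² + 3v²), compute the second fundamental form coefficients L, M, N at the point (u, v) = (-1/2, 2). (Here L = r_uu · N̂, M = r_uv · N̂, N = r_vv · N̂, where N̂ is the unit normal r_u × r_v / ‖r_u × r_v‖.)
L = 7*sqrt(194)/97;  M = 0;  N = 3*sqrt(194)/97

Compute the unit normal N̂(u, v) = (-14*u/sqrt(196*u^2 + 36*v^2 + 1), -6*v/sqrt(196*u^2 + 36*v^2 + 1), 1/sqrt(196*u^2 + 36*v^2 + 1)), and the second partials r_uu, r_uv, r_vv. Take dot products:
  L(u, v) = r_uu · N̂ = 14/sqrt(196*u^2 + 36*v^2 + 1),
  M(u, v) = r_uv · N̂ = 0,
  N(u, v) = r_vv · N̂ = 6/sqrt(196*u^2 + 36*v^2 + 1).
Evaluating at (u, v) = (-1/2, 2):
  L = 7*sqrt(194)/97, M = 0, N = 3*sqrt(194)/97.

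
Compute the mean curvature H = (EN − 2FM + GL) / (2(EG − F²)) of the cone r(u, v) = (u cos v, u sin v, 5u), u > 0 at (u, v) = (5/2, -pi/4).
H = sqrt(26)/26

With E = 26, F = 0, G = u^2, L = 0, M = 0, N = 5*sqrt(26)*u^2/(26*Abs(u)), assemble
  H = (EN − 2FM + GL) / (2(EG − F²)) = 5*sqrt(26)/(52*Abs(u)).
At (u, v) = (5/2, -pi/4): H = sqrt(26)/26.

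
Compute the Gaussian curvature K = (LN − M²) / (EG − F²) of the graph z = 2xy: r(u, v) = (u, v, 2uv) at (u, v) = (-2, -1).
K = -4/441

Coefficients of the first fundamental form: E = 4*v^2 + 1, F = 4*u*v, G = 4*u^2 + 1.
Coefficients of the second fundamental form: L = 0, M = 2/sqrt(4*u^2 + 4*v^2 + 1), N = 0.
Assemble K = (LN − M²)/(EG − F²) = -4/(16*u^4 + 32*u^2*v^2 + 8*u^2 + 16*v^4 + 8*v^2 + 1). At (u, v) = (-2, -1): K = -4/441.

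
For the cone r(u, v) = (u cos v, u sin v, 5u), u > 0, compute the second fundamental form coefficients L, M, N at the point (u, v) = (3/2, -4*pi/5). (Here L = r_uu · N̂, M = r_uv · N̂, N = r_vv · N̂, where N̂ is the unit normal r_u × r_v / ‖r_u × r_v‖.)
L = 0;  M = 0;  N = 15*sqrt(26)/52

Compute the unit normal N̂(u, v) = (-5*sqrt(26)*u*cos(v)/(26*Abs(u)), -5*sqrt(26)*u*sin(v)/(26*Abs(u)), sqrt(26)*u/(26*Abs(u))), and the second partials r_uu, r_uv, r_vv. Take dot products:
  L(u, v) = r_uu · N̂ = 0,
  M(u, v) = r_uv · N̂ = 0,
  N(u, v) = r_vv · N̂ = 5*sqrt(26)*u^2/(26*Abs(u)).
Evaluating at (u, v) = (3/2, -4*pi/5):
  L = 0, M = 0, N = 15*sqrt(26)/52.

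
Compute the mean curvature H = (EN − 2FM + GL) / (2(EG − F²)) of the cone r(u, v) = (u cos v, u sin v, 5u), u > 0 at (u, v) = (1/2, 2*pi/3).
H = 5*sqrt(26)/26

With E = 26, F = 0, G = u^2, L = 0, M = 0, N = 5*sqrt(26)*u^2/(26*Abs(u)), assemble
  H = (EN − 2FM + GL) / (2(EG − F²)) = 5*sqrt(26)/(52*Abs(u)).
At (u, v) = (1/2, 2*pi/3): H = 5*sqrt(26)/26.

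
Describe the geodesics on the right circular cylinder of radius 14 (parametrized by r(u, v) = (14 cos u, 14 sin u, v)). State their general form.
The cylinder is flat (K = 0) and locally isometric to the plane via the development (u, v) ↦ (14 u, v). Geodesics are the pre-images of straight lines: circles (v constant), vertical lines (u constant), and helices (v = c · u + d) for constants c, d.

A right cylinder has E = 14², F = 0, G = 1, so EG − F² = 14², and L = −14, M = N = 0, giving K = (LN − M²)/(EG − F²) = 0 everywhere. A flat surface is locally isometric to the Euclidean plane via the map (u, v) ↦ (14 u, v). Straight lines in the (x̃, ỹ) plane pull back to: (a) horizontal circles (v = const), (b) vertical generators (u = const), and (c) helices (14 u tan θ = v, i.e. v = c · u + d).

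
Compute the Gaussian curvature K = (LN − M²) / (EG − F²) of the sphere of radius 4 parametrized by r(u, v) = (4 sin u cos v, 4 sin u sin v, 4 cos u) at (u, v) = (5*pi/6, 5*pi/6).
K = 1/16

Coefficients of the first fundamental form: E = 16, F = 0, G = 16*sin(u)^2.
Coefficients of the second fundamental form: L = -4*sin(u)/Abs(sin(u)), M = 0, N = -4*sin(u)^3/Abs(sin(u)).
Assemble K = (LN − M²)/(EG − F²) = 1/16. At (u, v) = (5*pi/6, 5*pi/6): K = 1/16.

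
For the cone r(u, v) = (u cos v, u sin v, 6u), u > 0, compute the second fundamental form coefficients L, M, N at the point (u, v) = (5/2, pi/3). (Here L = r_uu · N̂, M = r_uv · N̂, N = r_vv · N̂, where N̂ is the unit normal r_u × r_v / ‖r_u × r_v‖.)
L = 0;  M = 0;  N = 15*sqrt(37)/37

Compute the unit normal N̂(u, v) = (-6*sqrt(37)*u*cos(v)/(37*Abs(u)), -6*sqrt(37)*u*sin(v)/(37*Abs(u)), sqrt(37)*u/(37*Abs(u))), and the second partials r_uu, r_uv, r_vv. Take dot products:
  L(u, v) = r_uu · N̂ = 0,
  M(u, v) = r_uv · N̂ = 0,
  N(u, v) = r_vv · N̂ = 6*sqrt(37)*u^2/(37*Abs(u)).
Evaluating at (u, v) = (5/2, pi/3):
  L = 0, M = 0, N = 15*sqrt(37)/37.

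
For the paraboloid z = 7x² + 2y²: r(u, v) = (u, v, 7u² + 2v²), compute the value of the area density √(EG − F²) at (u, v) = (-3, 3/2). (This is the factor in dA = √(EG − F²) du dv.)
√(EG − F²)|_{(-3, 3/2)} = sqrt(1801)

E = 196*u^2 + 1, F = 56*u*v, G = 16*v^2 + 1, so EG − F² = 196*u^2 + 16*v^2 + 1. Taking the positive square root: √(EG − F²) = sqrt(196*u^2 + 16*v^2 + 1). At (u, v) = (-3, 3/2): sqrt(1801).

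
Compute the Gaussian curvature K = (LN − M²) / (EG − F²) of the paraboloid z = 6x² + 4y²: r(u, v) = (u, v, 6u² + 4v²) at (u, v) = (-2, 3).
K = 96/1329409

Coefficients of the first fundamental form: E = 144*u^2 + 1, F = 96*u*v, G = 64*v^2 + 1.
Coefficients of the second fundamental form: L = 12/sqrt(144*u^2 + 64*v^2 + 1), M = 0, N = 8/sqrt(144*u^2 + 64*v^2 + 1).
Assemble K = (LN − M²)/(EG − F²) = 96/(20736*u^4 + 18432*u^2*v^2 + 288*u^2 + 4096*v^4 + 128*v^2 + 1). At (u, v) = (-2, 3): K = 96/1329409.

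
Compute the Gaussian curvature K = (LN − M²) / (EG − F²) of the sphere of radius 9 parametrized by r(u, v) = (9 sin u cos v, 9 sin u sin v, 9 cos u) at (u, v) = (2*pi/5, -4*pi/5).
K = 1/81

Coefficients of the first fundamental form: E = 81, F = 0, G = 81*sin(u)^2.
Coefficients of the second fundamental form: L = -9*sin(u)/Abs(sin(u)), M = 0, N = -9*sin(u)^3/Abs(sin(u)).
Assemble K = (LN − M²)/(EG − F²) = 1/81. At (u, v) = (2*pi/5, -4*pi/5): K = 1/81.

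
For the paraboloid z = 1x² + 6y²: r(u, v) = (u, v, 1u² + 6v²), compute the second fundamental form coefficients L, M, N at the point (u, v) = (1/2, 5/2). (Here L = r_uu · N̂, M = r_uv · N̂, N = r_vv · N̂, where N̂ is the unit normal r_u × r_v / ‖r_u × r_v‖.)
L = sqrt(902)/451;  M = 0;  N = 6*sqrt(902)/451

Compute the unit normal N̂(u, v) = (-2*u/sqrt(4*u^2 + 144*v^2 + 1), -12*v/sqrt(4*u^2 + 144*v^2 + 1), 1/sqrt(4*u^2 + 144*v^2 + 1)), and the second partials r_uu, r_uv, r_vv. Take dot products:
  L(u, v) = r_uu · N̂ = 2/sqrt(4*u^2 + 144*v^2 + 1),
  M(u, v) = r_uv · N̂ = 0,
  N(u, v) = r_vv · N̂ = 12/sqrt(4*u^2 + 144*v^2 + 1).
Evaluating at (u, v) = (1/2, 5/2):
  L = sqrt(902)/451, M = 0, N = 6*sqrt(902)/451.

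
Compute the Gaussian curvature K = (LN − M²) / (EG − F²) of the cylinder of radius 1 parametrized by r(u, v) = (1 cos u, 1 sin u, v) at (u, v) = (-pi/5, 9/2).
K = 0

Coefficients of the first fundamental form: E = 1, F = 0, G = 1.
Coefficients of the second fundamental form: L = -1, M = 0, N = 0.
Assemble K = (LN − M²)/(EG − F²) = 0. At (u, v) = (-pi/5, 9/2): K = 0.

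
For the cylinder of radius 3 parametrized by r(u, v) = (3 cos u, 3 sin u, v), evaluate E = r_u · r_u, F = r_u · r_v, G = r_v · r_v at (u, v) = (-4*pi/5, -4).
E = 9;  F = 0;  G = 1

Partials: r_u = (-3*sin(u), 3*cos(u), 0), r_v = (0, 0, 1). As functions of (u, v):
  E = r_u · r_u = 9,
  F = r_u · r_v = 0,
  G = r_v · r_v = 1.
Evaluating at (u, v) = (-4*pi/5, -4): E = 9, F = 0, G = 1.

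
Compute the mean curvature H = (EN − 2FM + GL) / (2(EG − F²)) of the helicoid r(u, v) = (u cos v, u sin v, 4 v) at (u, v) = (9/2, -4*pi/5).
H = 0

With E = 1, F = 0, G = u^2 + 16, L = 0, M = -4/sqrt(u^2 + 16), N = 0, assemble
  H = (EN − 2FM + GL) / (2(EG − F²)) = 0.
At (u, v) = (9/2, -4*pi/5): H = 0.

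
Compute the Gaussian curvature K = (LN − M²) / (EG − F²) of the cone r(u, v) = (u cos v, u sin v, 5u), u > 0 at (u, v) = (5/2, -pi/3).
K = 0

Coefficients of the first fundamental form: E = 26, F = 0, G = u^2.
Coefficients of the second fundamental form: L = 0, M = 0, N = 5*sqrt(26)*u^2/(26*Abs(u)).
Assemble K = (LN − M²)/(EG − F²) = 0. At (u, v) = (5/2, -pi/3): K = 0.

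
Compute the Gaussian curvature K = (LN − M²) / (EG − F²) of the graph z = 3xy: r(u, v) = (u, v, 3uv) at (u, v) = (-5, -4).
K = -9/136900

Coefficients of the first fundamental form: E = 9*v^2 + 1, F = 9*u*v, G = 9*u^2 + 1.
Coefficients of the second fundamental form: L = 0, M = 3/sqrt(9*u^2 + 9*v^2 + 1), N = 0.
Assemble K = (LN − M²)/(EG − F²) = -9/(81*u^4 + 162*u^2*v^2 + 18*u^2 + 81*v^4 + 18*v^2 + 1). At (u, v) = (-5, -4): K = -9/136900.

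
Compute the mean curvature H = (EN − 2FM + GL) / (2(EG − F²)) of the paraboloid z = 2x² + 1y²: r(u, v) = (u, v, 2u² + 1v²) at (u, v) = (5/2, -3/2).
H = sqrt(110)/100

With E = 16*u^2 + 1, F = 8*u*v, G = 4*v^2 + 1, L = 4/sqrt(16*u^2 + 4*v^2 + 1), M = 0, N = 2/sqrt(16*u^2 + 4*v^2 + 1), assemble
  H = (EN − 2FM + GL) / (2(EG − F²)) = (16*u^2 + 8*v^2 + 3)/(16*u^2 + 4*v^2 + 1)^(3/2).
At (u, v) = (5/2, -3/2): H = sqrt(110)/100.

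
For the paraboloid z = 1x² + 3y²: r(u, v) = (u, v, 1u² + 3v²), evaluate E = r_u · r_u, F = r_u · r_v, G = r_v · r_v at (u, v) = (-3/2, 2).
E = 10;  F = -36;  G = 145

Partials: r_u = (1, 0, 2*u), r_v = (0, 1, 6*v). As functions of (u, v):
  E = r_u · r_u = 4*u^2 + 1,
  F = r_u · r_v = 12*u*v,
  G = r_v · r_v = 36*v^2 + 1.
Evaluating at (u, v) = (-3/2, 2): E = 10, F = -36, G = 145.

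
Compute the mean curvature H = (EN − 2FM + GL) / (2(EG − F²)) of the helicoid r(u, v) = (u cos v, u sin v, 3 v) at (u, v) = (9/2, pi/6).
H = 0

With E = 1, F = 0, G = u^2 + 9, L = 0, M = -3/sqrt(u^2 + 9), N = 0, assemble
  H = (EN − 2FM + GL) / (2(EG − F²)) = 0.
At (u, v) = (9/2, pi/6): H = 0.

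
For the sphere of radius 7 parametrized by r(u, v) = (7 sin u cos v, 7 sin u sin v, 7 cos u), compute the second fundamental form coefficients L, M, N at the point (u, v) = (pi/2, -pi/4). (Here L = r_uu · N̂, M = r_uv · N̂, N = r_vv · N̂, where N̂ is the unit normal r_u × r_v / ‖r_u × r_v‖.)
L = -7;  M = 0;  N = -7

Compute the unit normal N̂(u, v) = (sin(u)^2*cos(v)/Abs(sin(u)), sin(u)^2*sin(v)/Abs(sin(u)), sin(2*u)/(2*Abs(sin(u)))), and the second partials r_uu, r_uv, r_vv. Take dot products:
  L(u, v) = r_uu · N̂ = -7*sin(u)/Abs(sin(u)),
  M(u, v) = r_uv · N̂ = 0,
  N(u, v) = r_vv · N̂ = -7*sin(u)^3/Abs(sin(u)).
Evaluating at (u, v) = (pi/2, -pi/4):
  L = -7, M = 0, N = -7.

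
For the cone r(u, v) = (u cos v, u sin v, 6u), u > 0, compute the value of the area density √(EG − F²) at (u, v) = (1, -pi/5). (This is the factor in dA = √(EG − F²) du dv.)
√(EG − F²)|_{(1, -pi/5)} = sqrt(37)

E = 37, F = 0, G = u^2, so EG − F² = 37*u^2. Taking the positive square root: √(EG − F²) = sqrt(37)*Abs(u). At (u, v) = (1, -pi/5): sqrt(37).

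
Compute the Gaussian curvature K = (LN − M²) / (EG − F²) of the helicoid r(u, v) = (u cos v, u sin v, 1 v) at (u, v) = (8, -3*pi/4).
K = -1/4225

Coefficients of the first fundamental form: E = 1, F = 0, G = u^2 + 1.
Coefficients of the second fundamental form: L = 0, M = -1/sqrt(u^2 + 1), N = 0.
Assemble K = (LN − M²)/(EG − F²) = -1/(u^2 + 1)^2. At (u, v) = (8, -3*pi/4): K = -1/4225.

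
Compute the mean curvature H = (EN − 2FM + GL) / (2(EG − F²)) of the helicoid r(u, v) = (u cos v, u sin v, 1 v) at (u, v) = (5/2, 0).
H = 0

With E = 1, F = 0, G = u^2 + 1, L = 0, M = -1/sqrt(u^2 + 1), N = 0, assemble
  H = (EN − 2FM + GL) / (2(EG − F²)) = 0.
At (u, v) = (5/2, 0): H = 0.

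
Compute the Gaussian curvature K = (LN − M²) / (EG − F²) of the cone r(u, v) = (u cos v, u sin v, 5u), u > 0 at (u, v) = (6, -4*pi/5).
K = 0

Coefficients of the first fundamental form: E = 26, F = 0, G = u^2.
Coefficients of the second fundamental form: L = 0, M = 0, N = 5*sqrt(26)*u^2/(26*Abs(u)).
Assemble K = (LN − M²)/(EG − F²) = 0. At (u, v) = (6, -4*pi/5): K = 0.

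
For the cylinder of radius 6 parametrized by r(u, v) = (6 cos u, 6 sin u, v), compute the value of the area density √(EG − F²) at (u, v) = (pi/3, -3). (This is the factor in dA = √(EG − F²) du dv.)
√(EG − F²)|_{(pi/3, -3)} = 6

E = 36, F = 0, G = 1, so EG − F² = 36. Taking the positive square root: √(EG − F²) = 6. At (u, v) = (pi/3, -3): 6.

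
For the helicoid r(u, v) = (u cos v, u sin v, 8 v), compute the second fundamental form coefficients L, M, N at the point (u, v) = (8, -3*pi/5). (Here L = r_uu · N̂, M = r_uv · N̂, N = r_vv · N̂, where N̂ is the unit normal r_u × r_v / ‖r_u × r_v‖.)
L = 0;  M = -sqrt(2)/2;  N = 0

Compute the unit normal N̂(u, v) = (8*sin(v)/sqrt(u^2 + 64), -8*cos(v)/sqrt(u^2 + 64), u/sqrt(u^2 + 64)), and the second partials r_uu, r_uv, r_vv. Take dot products:
  L(u, v) = r_uu · N̂ = 0,
  M(u, v) = r_uv · N̂ = -8/sqrt(u^2 + 64),
  N(u, v) = r_vv · N̂ = 0.
Evaluating at (u, v) = (8, -3*pi/5):
  L = 0, M = -sqrt(2)/2, N = 0.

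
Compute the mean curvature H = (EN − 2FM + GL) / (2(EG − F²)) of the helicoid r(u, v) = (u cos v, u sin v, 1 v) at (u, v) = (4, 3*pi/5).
H = 0

With E = 1, F = 0, G = u^2 + 1, L = 0, M = -1/sqrt(u^2 + 1), N = 0, assemble
  H = (EN − 2FM + GL) / (2(EG − F²)) = 0.
At (u, v) = (4, 3*pi/5): H = 0.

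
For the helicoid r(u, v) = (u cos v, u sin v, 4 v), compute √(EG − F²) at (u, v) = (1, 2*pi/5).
√(EG − F²)|_{(1, 2*pi/5)} = sqrt(17)

E = 1, F = 0, G = u^2 + 16; EG − F² = u^2 + 16; √(EG − F²) = sqrt(u^2 + 16). At the given point: sqrt(17).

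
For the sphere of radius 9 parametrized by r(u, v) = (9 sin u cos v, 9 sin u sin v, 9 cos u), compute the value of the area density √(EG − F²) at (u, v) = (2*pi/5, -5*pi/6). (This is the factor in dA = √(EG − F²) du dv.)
√(EG − F²)|_{(2*pi/5, -5*pi/6)} = 81*sqrt(2*sqrt(5) + 10)/4

E = 81, F = 0, G = 81*sin(u)^2, so EG − F² = 6561*sin(u)^2. Taking the positive square root: √(EG − F²) = 81*Abs(sin(u)). At (u, v) = (2*pi/5, -5*pi/6): 81*sqrt(2*sqrt(5) + 10)/4.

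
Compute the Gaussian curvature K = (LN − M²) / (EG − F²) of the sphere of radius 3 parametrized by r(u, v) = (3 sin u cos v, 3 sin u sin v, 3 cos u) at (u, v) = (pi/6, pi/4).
K = 1/9

Coefficients of the first fundamental form: E = 9, F = 0, G = 9*sin(u)^2.
Coefficients of the second fundamental form: L = -3*sin(u)/Abs(sin(u)), M = 0, N = -3*sin(u)^3/Abs(sin(u)).
Assemble K = (LN − M²)/(EG − F²) = 1/9. At (u, v) = (pi/6, pi/4): K = 1/9.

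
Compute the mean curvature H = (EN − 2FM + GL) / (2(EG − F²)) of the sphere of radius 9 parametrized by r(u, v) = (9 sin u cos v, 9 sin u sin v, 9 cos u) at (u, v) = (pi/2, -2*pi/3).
H = -1/9

With E = 81, F = 0, G = 81*sin(u)^2, L = -9*sin(u)/Abs(sin(u)), M = 0, N = -9*sin(u)^3/Abs(sin(u)), assemble
  H = (EN − 2FM + GL) / (2(EG − F²)) = -sin(u)/(9*Abs(sin(u))).
At (u, v) = (pi/2, -2*pi/3): H = -1/9.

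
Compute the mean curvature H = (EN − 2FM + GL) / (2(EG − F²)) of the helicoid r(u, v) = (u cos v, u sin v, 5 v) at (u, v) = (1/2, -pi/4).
H = 0

With E = 1, F = 0, G = u^2 + 25, L = 0, M = -5/sqrt(u^2 + 25), N = 0, assemble
  H = (EN − 2FM + GL) / (2(EG − F²)) = 0.
At (u, v) = (1/2, -pi/4): H = 0.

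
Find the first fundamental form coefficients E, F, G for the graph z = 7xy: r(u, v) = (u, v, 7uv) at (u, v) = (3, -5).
E = 1226;  F = -735;  G = 442

Partials: r_u = (1, 0, 7*v), r_v = (0, 1, 7*u). As functions of (u, v):
  E = r_u · r_u = 49*v^2 + 1,
  F = r_u · r_v = 49*u*v,
  G = r_v · r_v = 49*u^2 + 1.
Evaluating at (u, v) = (3, -5): E = 1226, F = -735, G = 442.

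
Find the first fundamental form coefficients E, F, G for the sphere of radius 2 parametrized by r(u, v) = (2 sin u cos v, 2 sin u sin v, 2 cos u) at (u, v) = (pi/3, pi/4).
E = 4;  F = 0;  G = 3

Partials: r_u = (2*cos(u)*cos(v), 2*sin(v)*cos(u), -2*sin(u)), r_v = (-2*sin(u)*sin(v), 2*sin(u)*cos(v), 0). As functions of (u, v):
  E = r_u · r_u = 4,
  F = r_u · r_v = 0,
  G = r_v · r_v = 4*sin(u)^2.
Evaluating at (u, v) = (pi/3, pi/4): E = 4, F = 0, G = 3.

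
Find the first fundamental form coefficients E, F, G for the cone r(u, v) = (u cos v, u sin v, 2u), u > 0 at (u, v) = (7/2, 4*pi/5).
E = 5;  F = 0;  G = 49/4

Partials: r_u = (cos(v), sin(v), 2), r_v = (-u*sin(v), u*cos(v), 0). As functions of (u, v):
  E = r_u · r_u = 5,
  F = r_u · r_v = 0,
  G = r_v · r_v = u^2.
Evaluating at (u, v) = (7/2, 4*pi/5): E = 5, F = 0, G = 49/4.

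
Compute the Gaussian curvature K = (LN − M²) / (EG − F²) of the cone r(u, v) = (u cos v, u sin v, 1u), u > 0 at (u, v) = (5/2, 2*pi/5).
K = 0

Coefficients of the first fundamental form: E = 2, F = 0, G = u^2.
Coefficients of the second fundamental form: L = 0, M = 0, N = sqrt(2)*u^2/(2*Abs(u)).
Assemble K = (LN − M²)/(EG − F²) = 0. At (u, v) = (5/2, 2*pi/5): K = 0.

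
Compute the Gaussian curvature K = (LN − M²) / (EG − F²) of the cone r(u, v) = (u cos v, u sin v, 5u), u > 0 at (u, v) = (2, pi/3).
K = 0

Coefficients of the first fundamental form: E = 26, F = 0, G = u^2.
Coefficients of the second fundamental form: L = 0, M = 0, N = 5*sqrt(26)*u^2/(26*Abs(u)).
Assemble K = (LN − M²)/(EG − F²) = 0. At (u, v) = (2, pi/3): K = 0.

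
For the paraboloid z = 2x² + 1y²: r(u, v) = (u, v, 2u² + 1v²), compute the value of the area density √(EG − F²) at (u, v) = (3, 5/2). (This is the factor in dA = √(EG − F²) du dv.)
√(EG − F²)|_{(3, 5/2)} = sqrt(170)

E = 16*u^2 + 1, F = 8*u*v, G = 4*v^2 + 1, so EG − F² = 16*u^2 + 4*v^2 + 1. Taking the positive square root: √(EG − F²) = sqrt(16*u^2 + 4*v^2 + 1). At (u, v) = (3, 5/2): sqrt(170).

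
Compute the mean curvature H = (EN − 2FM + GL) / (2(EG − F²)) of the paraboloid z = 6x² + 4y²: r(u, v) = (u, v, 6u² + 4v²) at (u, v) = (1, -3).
H = 4042*sqrt(721)/519841

With E = 144*u^2 + 1, F = 96*u*v, G = 64*v^2 + 1, L = 12/sqrt(144*u^2 + 64*v^2 + 1), M = 0, N = 8/sqrt(144*u^2 + 64*v^2 + 1), assemble
  H = (EN − 2FM + GL) / (2(EG − F²)) = 2*(288*u^2 + 192*v^2 + 5)/(144*u^2 + 64*v^2 + 1)^(3/2).
At (u, v) = (1, -3): H = 4042*sqrt(721)/519841.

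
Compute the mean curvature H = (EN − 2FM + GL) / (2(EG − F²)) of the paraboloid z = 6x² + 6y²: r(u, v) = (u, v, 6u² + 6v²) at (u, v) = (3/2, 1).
H = 2820*sqrt(469)/219961

With E = 144*u^2 + 1, F = 144*u*v, G = 144*v^2 + 1, L = 12/sqrt(144*u^2 + 144*v^2 + 1), M = 0, N = 12/sqrt(144*u^2 + 144*v^2 + 1), assemble
  H = (EN − 2FM + GL) / (2(EG − F²)) = 12*(72*u^2 + 72*v^2 + 1)/(144*u^2 + 144*v^2 + 1)^(3/2).
At (u, v) = (3/2, 1): H = 2820*sqrt(469)/219961.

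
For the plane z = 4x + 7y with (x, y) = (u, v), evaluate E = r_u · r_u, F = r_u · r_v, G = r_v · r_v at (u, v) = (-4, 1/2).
E = 17;  F = 28;  G = 50

Partials: r_u = (1, 0, 4), r_v = (0, 1, 7). As functions of (u, v):
  E = r_u · r_u = 17,
  F = r_u · r_v = 28,
  G = r_v · r_v = 50.
Evaluating at (u, v) = (-4, 1/2): E = 17, F = 28, G = 50.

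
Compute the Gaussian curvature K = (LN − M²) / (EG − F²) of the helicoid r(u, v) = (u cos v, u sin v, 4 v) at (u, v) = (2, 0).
K = -1/25

Coefficients of the first fundamental form: E = 1, F = 0, G = u^2 + 16.
Coefficients of the second fundamental form: L = 0, M = -4/sqrt(u^2 + 16), N = 0.
Assemble K = (LN − M²)/(EG − F²) = -16/(u^2 + 16)^2. At (u, v) = (2, 0): K = -1/25.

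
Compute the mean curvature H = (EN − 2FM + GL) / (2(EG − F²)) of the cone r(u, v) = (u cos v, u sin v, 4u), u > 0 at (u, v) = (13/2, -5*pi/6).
H = 4*sqrt(17)/221

With E = 17, F = 0, G = u^2, L = 0, M = 0, N = 4*sqrt(17)*u^2/(17*Abs(u)), assemble
  H = (EN − 2FM + GL) / (2(EG − F²)) = 2*sqrt(17)/(17*Abs(u)).
At (u, v) = (13/2, -5*pi/6): H = 4*sqrt(17)/221.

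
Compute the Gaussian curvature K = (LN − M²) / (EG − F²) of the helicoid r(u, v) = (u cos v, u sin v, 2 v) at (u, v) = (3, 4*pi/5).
K = -4/169

Coefficients of the first fundamental form: E = 1, F = 0, G = u^2 + 4.
Coefficients of the second fundamental form: L = 0, M = -2/sqrt(u^2 + 4), N = 0.
Assemble K = (LN − M²)/(EG − F²) = -4/(u^2 + 4)^2. At (u, v) = (3, 4*pi/5): K = -4/169.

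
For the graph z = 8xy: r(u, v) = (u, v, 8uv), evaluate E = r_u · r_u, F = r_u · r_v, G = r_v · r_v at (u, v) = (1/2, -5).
E = 1601;  F = -160;  G = 17

Partials: r_u = (1, 0, 8*v), r_v = (0, 1, 8*u). As functions of (u, v):
  E = r_u · r_u = 64*v^2 + 1,
  F = r_u · r_v = 64*u*v,
  G = r_v · r_v = 64*u^2 + 1.
Evaluating at (u, v) = (1/2, -5): E = 1601, F = -160, G = 17.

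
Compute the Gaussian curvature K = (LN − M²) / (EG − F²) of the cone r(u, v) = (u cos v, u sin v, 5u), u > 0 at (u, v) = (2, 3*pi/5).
K = 0

Coefficients of the first fundamental form: E = 26, F = 0, G = u^2.
Coefficients of the second fundamental form: L = 0, M = 0, N = 5*sqrt(26)*u^2/(26*Abs(u)).
Assemble K = (LN − M²)/(EG − F²) = 0. At (u, v) = (2, 3*pi/5): K = 0.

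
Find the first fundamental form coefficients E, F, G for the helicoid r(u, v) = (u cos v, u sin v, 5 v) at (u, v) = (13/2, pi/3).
E = 1;  F = 0;  G = 269/4

Partials: r_u = (cos(v), sin(v), 0), r_v = (-u*sin(v), u*cos(v), 5). As functions of (u, v):
  E = r_u · r_u = 1,
  F = r_u · r_v = 0,
  G = r_v · r_v = u^2 + 25.
Evaluating at (u, v) = (13/2, pi/3): E = 1, F = 0, G = 269/4.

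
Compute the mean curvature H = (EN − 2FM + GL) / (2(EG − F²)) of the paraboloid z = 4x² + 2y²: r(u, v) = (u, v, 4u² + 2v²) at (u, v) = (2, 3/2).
H = 662*sqrt(293)/85849

With E = 64*u^2 + 1, F = 32*u*v, G = 16*v^2 + 1, L = 8/sqrt(64*u^2 + 16*v^2 + 1), M = 0, N = 4/sqrt(64*u^2 + 16*v^2 + 1), assemble
  H = (EN − 2FM + GL) / (2(EG − F²)) = 2*(64*u^2 + 32*v^2 + 3)/(64*u^2 + 16*v^2 + 1)^(3/2).
At (u, v) = (2, 3/2): H = 662*sqrt(293)/85849.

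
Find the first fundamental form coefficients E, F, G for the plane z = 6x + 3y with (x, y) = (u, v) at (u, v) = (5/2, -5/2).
E = 37;  F = 18;  G = 10

Partials: r_u = (1, 0, 6), r_v = (0, 1, 3). As functions of (u, v):
  E = r_u · r_u = 37,
  F = r_u · r_v = 18,
  G = r_v · r_v = 10.
Evaluating at (u, v) = (5/2, -5/2): E = 37, F = 18, G = 10.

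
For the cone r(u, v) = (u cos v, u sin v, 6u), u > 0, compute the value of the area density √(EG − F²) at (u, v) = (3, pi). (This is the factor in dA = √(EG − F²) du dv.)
√(EG − F²)|_{(3, pi)} = 3*sqrt(37)

E = 37, F = 0, G = u^2, so EG − F² = 37*u^2. Taking the positive square root: √(EG − F²) = sqrt(37)*Abs(u). At (u, v) = (3, pi): 3*sqrt(37).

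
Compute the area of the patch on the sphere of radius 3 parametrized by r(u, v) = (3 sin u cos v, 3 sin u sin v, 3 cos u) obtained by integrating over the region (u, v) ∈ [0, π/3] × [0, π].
Area = 9*pi/2

Area = ∫∫ √(EG − F²) du dv with √(EG − F²) = 9*Abs(sin(u)). Integrating over [0, π/3] × [0, π] gives 9*pi/2.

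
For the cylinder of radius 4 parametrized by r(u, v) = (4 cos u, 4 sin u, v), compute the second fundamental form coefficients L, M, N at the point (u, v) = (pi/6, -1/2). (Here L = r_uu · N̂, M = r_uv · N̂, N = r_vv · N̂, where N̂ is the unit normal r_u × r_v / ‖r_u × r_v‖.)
L = -4;  M = 0;  N = 0

Compute the unit normal N̂(u, v) = (cos(u), sin(u), 0), and the second partials r_uu, r_uv, r_vv. Take dot products:
  L(u, v) = r_uu · N̂ = -4,
  M(u, v) = r_uv · N̂ = 0,
  N(u, v) = r_vv · N̂ = 0.
Evaluating at (u, v) = (pi/6, -1/2):
  L = -4, M = 0, N = 0.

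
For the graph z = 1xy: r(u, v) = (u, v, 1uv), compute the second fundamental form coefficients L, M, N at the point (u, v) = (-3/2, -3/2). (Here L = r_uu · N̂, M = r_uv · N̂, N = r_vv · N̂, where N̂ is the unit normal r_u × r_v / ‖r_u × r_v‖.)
L = 0;  M = sqrt(22)/11;  N = 0

Compute the unit normal N̂(u, v) = (-v/sqrt(u^2 + v^2 + 1), -u/sqrt(u^2 + v^2 + 1), 1/sqrt(u^2 + v^2 + 1)), and the second partials r_uu, r_uv, r_vv. Take dot products:
  L(u, v) = r_uu · N̂ = 0,
  M(u, v) = r_uv · N̂ = 1/sqrt(u^2 + v^2 + 1),
  N(u, v) = r_vv · N̂ = 0.
Evaluating at (u, v) = (-3/2, -3/2):
  L = 0, M = sqrt(22)/11, N = 0.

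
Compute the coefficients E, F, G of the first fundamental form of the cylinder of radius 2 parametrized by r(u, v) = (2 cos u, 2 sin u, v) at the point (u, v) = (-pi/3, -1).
E = 4;  F = 0;  G = 1

Partials: r_u = (-2*sin(u), 2*cos(u), 0), r_v = (0, 0, 1). As functions of (u, v):
  E = r_u · r_u = 4,
  F = r_u · r_v = 0,
  G = r_v · r_v = 1.
Evaluating at (u, v) = (-pi/3, -1): E = 4, F = 0, G = 1.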